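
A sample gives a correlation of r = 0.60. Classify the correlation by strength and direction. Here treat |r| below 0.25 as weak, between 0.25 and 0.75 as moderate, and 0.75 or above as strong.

moderate positive

r = 0.60 > 0 so the relationship is positive.
|r| = 0.60, which falls in the moderate range.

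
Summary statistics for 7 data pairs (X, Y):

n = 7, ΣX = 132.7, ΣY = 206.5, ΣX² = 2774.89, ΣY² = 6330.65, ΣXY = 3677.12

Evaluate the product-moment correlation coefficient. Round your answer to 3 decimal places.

-0.954

r = (nΣXY − ΣXΣY) / √[(nΣX² − (ΣX)²)(nΣY² − (ΣY)²)]
Numerator: 7×3677.12 − 132.7×206.5 = -1662.71
Denominator: √[(19424.23 − 17609.29)(44314.55 − 42642.25)] = √[1814.94 × 1672.3] = 1742.1608
r = -1662.71 / 1742.1608 ≈ -0.954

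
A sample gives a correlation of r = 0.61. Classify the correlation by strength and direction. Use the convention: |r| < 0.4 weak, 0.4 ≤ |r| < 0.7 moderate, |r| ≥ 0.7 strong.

r = 0.61 > 0 so the relationship is positive.
|r| = 0.61, which falls in the moderate range.

moderate positive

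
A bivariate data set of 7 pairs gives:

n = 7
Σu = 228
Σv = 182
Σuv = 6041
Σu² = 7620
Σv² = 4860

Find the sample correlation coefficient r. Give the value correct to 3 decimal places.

r = (nΣuv − ΣuΣv) / √[(nΣu² − (Σu)²)(nΣv² − (Σv)²)]
Numerator: 7×6041 − 228×182 = 791
Denominator: √[(53340 − 51984)(34020 − 33124)] = √[1356 × 896] = 1102.2595
r = 791 / 1102.2595 ≈ 0.718

0.718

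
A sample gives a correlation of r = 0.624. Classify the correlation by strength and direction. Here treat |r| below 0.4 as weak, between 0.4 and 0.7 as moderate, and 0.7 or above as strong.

r = 0.624 > 0 so the relationship is positive.
|r| = 0.624, which falls in the moderate range.

moderate positive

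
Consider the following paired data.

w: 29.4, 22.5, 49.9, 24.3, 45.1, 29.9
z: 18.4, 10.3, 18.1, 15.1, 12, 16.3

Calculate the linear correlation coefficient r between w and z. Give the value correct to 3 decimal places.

n = 6, Σw = 201.1, Σz = 90.2, Σw² = 7379.13, Σz² = 1409.96, Σwz = 3071.4
nΣwz − ΣwΣz = 18428.4 − 18139.22 = 289.18
nΣw² − (Σw)² = 44274.78 − 40441.21 = 3833.57; nΣz² − (Σz)² = 8459.76 − 8136.04 = 323.72
r = 289.18 / √(3833.57 × 323.72) = 289.18 / 1114.0033 ≈ 0.260

0.260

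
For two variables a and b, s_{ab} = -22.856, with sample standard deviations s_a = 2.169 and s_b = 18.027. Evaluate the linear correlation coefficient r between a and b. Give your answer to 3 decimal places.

r = Cov(a,b) / (s_a · s_b) = -22.856 / (2.169 × 18.027)
  = -22.856 / 39.1006 ≈ -0.585

-0.585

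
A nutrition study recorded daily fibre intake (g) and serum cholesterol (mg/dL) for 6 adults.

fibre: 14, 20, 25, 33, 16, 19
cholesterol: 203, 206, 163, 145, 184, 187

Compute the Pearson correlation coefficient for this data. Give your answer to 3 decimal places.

-0.873

n = 6, Σx = 127, Σy = 1088, Σx² = 2927, Σy² = 200064, Σxy = 22319
nΣxy − ΣxΣy = 133914 − 138176 = -4262
nΣx² − (Σx)² = 17562 − 16129 = 1433; nΣy² − (Σy)² = 1200384 − 1183744 = 16640
r = -4262 / √(1433 × 16640) = -4262 / 4883.1465 ≈ -0.873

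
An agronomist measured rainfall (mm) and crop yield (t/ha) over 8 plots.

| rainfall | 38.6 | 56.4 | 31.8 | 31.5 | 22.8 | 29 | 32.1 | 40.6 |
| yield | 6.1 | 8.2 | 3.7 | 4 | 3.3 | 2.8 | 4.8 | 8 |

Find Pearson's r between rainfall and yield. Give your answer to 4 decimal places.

n = 8, Σx = 282.8, Σy = 40.9, Σx² = 10714.02, Σy² = 239.91, Σxy = 1576.92
nΣxy − ΣxΣy = 12615.36 − 11566.52 = 1048.84
nΣx² − (Σx)² = 85712.16 − 79975.84 = 5736.32; nΣy² − (Σy)² = 1919.28 − 1672.81 = 246.47
r = 1048.84 / √(5736.32 × 246.47) = 1048.84 / 1189.0462 ≈ 0.8821

0.8821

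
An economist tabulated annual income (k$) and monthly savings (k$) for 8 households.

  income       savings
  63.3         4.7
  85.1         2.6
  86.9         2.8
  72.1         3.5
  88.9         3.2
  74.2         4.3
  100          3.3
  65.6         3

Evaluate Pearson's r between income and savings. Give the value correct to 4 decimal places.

-0.5219

n = 8, Σx = 636.1, Σy = 27.4, Σx² = 51711.13, Σy² = 97.56, Σxy = 2144.78
nΣxy − ΣxΣy = 17158.24 − 17429.14 = -270.9
nΣx² − (Σx)² = 413689.04 − 404623.21 = 9065.83; nΣy² − (Σy)² = 780.48 − 750.76 = 29.72
r = -270.9 / √(9065.83 × 29.72) = -270.9 / 519.0727 ≈ -0.5219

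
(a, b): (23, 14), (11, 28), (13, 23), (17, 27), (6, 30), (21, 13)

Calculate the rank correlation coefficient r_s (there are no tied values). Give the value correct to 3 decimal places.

-0.886

Rank a: 6, 2, 3, 4, 1, 5
Rank b: 2, 5, 3, 4, 6, 1
d = rank(a) − rank(b): 4, -3, 0, 0, -5, 4; Σd² = 66
ρ = 1 − 6Σd² / [n(n²−1)] = 1 − 6×66 / (6×35) = 1 − 396/210 ≈ -0.886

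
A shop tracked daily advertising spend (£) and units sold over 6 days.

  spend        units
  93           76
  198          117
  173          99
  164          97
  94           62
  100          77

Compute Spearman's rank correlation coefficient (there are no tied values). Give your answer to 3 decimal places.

Rank spend: 1, 6, 5, 4, 2, 3
Rank units: 2, 6, 5, 4, 1, 3
d = rank(spend) − rank(units): -1, 0, 0, 0, 1, 0; Σd² = 2
ρ = 1 − 6Σd² / [n(n²−1)] = 1 − 6×2 / (6×35) = 1 − 12/210 ≈ 0.943

0.943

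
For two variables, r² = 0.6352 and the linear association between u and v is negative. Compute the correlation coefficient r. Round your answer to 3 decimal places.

-0.797

|r| = √0.6352 = 0.797
The association is negative, so r = −0.797.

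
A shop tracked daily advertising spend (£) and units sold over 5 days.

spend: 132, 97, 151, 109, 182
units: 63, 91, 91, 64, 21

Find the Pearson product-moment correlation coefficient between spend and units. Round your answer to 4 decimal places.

n = 5, Σx = 671, Σy = 330, Σx² = 94639, Σy² = 25068, Σxy = 41682
nΣxy − ΣxΣy = 208410 − 221430 = -13020
nΣx² − (Σx)² = 473195 − 450241 = 22954; nΣy² − (Σy)² = 125340 − 108900 = 16440
r = -13020 / √(22954 × 16440) = -13020 / 19425.8529 ≈ -0.6702

-0.6702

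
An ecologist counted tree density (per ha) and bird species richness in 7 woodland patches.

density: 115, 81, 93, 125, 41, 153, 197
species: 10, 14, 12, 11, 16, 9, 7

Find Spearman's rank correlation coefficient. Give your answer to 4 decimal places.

Rank density: 4, 2, 3, 5, 1, 6, 7
Rank species: 3, 6, 5, 4, 7, 2, 1
d = rank(density) − rank(species): 1, -4, -2, 1, -6, 4, 6; Σd² = 110
ρ = 1 − 6Σd² / [n(n²−1)] = 1 − 6×110 / (7×48) = 1 − 660/336 ≈ -0.9643

-0.9643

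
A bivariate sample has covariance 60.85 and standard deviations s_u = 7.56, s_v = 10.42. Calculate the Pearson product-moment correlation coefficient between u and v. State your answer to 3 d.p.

0.772

r = Cov(u,v) / (s_u · s_v) = 60.85 / (7.56 × 10.42)
  = 60.85 / 78.7752 ≈ 0.772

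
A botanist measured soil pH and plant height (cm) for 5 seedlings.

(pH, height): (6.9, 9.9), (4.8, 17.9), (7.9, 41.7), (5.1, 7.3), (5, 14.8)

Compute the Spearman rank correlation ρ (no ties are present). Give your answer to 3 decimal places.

0.100

Rank pH: 4, 1, 5, 3, 2
Rank height: 2, 4, 5, 1, 3
d = rank(pH) − rank(height): 2, -3, 0, 2, -1; Σd² = 18
ρ = 1 − 6Σd² / [n(n²−1)] = 1 − 6×18 / (5×24) = 1 − 108/120 ≈ 0.100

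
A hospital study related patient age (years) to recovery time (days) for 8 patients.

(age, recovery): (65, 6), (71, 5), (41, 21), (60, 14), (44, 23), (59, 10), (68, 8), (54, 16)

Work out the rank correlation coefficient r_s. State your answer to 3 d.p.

-0.929

Rank age: 6, 8, 1, 5, 2, 4, 7, 3
Rank recovery: 2, 1, 7, 5, 8, 4, 3, 6
d = rank(age) − rank(recovery): 4, 7, -6, 0, -6, 0, 4, -3; Σd² = 162
ρ = 1 − 6Σd² / [n(n²−1)] = 1 − 6×162 / (8×63) = 1 − 972/504 ≈ -0.929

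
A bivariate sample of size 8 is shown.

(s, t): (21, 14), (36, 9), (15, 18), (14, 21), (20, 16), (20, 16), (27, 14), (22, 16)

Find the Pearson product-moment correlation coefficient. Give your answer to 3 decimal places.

n = 8, Σs = 175, Σt = 124, Σs² = 4171, Σt² = 2006, Σst = 2552
nΣst − ΣsΣt = 20416 − 21700 = -1284
nΣs² − (Σs)² = 33368 − 30625 = 2743; nΣt² − (Σt)² = 16048 − 15376 = 672
r = -1284 / √(2743 × 672) = -1284 / 1357.6804 ≈ -0.946

-0.946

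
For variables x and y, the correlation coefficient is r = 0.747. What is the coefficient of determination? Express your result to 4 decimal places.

0.5580

r² = (0.747)² = 0.5580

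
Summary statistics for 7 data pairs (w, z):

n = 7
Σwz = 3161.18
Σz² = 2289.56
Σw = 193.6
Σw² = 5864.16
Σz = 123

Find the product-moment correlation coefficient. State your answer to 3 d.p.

r = (nΣwz − ΣwΣz) / √[(nΣw² − (Σw)²)(nΣz² − (Σz)²)]
Numerator: 7×3161.18 − 193.6×123 = -1684.54
Denominator: √[(41049.12 − 37480.96)(16026.92 − 15129)] = √[3568.16 × 897.92] = 1789.9503
r = -1684.54 / 1789.9503 ≈ -0.941

-0.941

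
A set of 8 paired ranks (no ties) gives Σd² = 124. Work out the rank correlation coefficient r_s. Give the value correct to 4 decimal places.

ρ = 1 − 6Σd² / [n(n²−1)] = 1 − 6×124 / (8×63)
  = 1 − 744/504 = 1 − 1.47619 ≈ -0.4762

-0.4762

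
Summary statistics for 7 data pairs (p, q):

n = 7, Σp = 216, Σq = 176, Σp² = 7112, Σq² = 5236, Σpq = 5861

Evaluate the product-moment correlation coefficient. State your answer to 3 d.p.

r = (nΣpq − ΣpΣq) / √[(nΣp² − (Σp)²)(nΣq² − (Σq)²)]
Numerator: 7×5861 − 216×176 = 3011
Denominator: √[(49784 − 46656)(36652 − 30976)] = √[3128 × 5676] = 4213.6122
r = 3011 / 4213.6122 ≈ 0.715

0.715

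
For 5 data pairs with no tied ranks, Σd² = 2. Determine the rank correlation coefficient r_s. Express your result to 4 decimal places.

0.9000

ρ = 1 − 6Σd² / [n(n²−1)] = 1 − 6×2 / (5×24)
  = 1 − 12/120 = 1 − 0.10000 ≈ 0.9000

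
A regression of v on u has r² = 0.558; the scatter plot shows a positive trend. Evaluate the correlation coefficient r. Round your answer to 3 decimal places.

0.747

|r| = √0.558 = 0.747
The association is positive, so r = 0.747.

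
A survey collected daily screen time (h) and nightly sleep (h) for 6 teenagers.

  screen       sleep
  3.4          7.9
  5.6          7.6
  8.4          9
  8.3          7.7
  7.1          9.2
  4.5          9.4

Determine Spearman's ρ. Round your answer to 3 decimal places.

Rank screen: 1, 3, 6, 5, 4, 2
Rank sleep: 3, 1, 4, 2, 5, 6
d = rank(screen) − rank(sleep): -2, 2, 2, 3, -1, -4; Σd² = 38
ρ = 1 − 6Σd² / [n(n²−1)] = 1 − 6×38 / (6×35) = 1 − 228/210 ≈ -0.086

-0.086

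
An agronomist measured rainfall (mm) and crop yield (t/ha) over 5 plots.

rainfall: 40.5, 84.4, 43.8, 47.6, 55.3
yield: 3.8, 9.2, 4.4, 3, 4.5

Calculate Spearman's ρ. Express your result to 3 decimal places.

0.700

Rank rainfall: 1, 5, 2, 3, 4
Rank yield: 2, 5, 3, 1, 4
d = rank(rainfall) − rank(yield): -1, 0, -1, 2, 0; Σd² = 6
ρ = 1 − 6Σd² / [n(n²−1)] = 1 − 6×6 / (5×24) = 1 − 36/120 ≈ 0.700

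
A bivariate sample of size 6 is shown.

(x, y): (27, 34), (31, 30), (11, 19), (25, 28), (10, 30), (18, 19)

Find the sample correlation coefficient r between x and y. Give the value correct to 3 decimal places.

0.535

n = 6, Σx = 122, Σy = 160, Σx² = 2860, Σy² = 4462, Σxy = 3399
nΣxy − ΣxΣy = 20394 − 19520 = 874
nΣx² − (Σx)² = 17160 − 14884 = 2276; nΣy² − (Σy)² = 26772 − 25600 = 1172
r = 874 / √(2276 × 1172) = 874 / 1633.2397 ≈ 0.535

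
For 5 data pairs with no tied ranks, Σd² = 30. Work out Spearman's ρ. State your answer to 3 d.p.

ρ = 1 − 6Σd² / [n(n²−1)] = 1 − 6×30 / (5×24)
  = 1 − 180/120 = 1 − 1.5000 ≈ -0.500

-0.500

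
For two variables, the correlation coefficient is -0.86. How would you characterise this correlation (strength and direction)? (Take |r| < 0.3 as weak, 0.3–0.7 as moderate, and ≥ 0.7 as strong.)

strong negative

r = -0.86 < 0 so the relationship is negative.
|r| = 0.86, which falls in the strong range.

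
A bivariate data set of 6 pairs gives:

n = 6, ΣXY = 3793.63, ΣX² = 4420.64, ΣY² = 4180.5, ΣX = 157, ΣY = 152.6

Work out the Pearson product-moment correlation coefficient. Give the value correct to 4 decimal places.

-0.6520

r = (nΣXY − ΣXΣY) / √[(nΣX² − (ΣX)²)(nΣY² − (ΣY)²)]
Numerator: 6×3793.63 − 157×152.6 = -1196.42
Denominator: √[(26523.84 − 24649)(25083 − 23286.76)] = √[1874.84 × 1796.24] = 1835.1192
r = -1196.42 / 1835.1192 ≈ -0.6520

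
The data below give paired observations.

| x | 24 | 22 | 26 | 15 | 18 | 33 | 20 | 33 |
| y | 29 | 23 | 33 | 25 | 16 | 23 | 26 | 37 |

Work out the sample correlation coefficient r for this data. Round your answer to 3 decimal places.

n = 8, Σx = 191, Σy = 212, Σx² = 4863, Σy² = 5914, Σxy = 5223
nΣxy − ΣxΣy = 41784 − 40492 = 1292
nΣx² − (Σx)² = 38904 − 36481 = 2423; nΣy² − (Σy)² = 47312 − 44944 = 2368
r = 1292 / √(2423 × 2368) = 1292 / 2395.3421 ≈ 0.539

0.539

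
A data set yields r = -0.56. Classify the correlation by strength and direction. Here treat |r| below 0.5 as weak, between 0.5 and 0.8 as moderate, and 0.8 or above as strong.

moderate negative

r = -0.56 < 0 so the relationship is negative.
|r| = 0.56, which falls in the moderate range.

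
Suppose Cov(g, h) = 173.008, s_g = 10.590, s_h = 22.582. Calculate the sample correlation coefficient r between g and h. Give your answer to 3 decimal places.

0.723

r = Cov(g,h) / (s_g · s_h) = 173.008 / (10.590 × 22.582)
  = 173.008 / 239.1434 ≈ 0.723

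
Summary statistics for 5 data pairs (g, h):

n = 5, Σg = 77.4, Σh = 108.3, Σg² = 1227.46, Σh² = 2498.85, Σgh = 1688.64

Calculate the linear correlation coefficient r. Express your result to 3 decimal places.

0.181

r = (nΣgh − ΣgΣh) / √[(nΣg² − (Σg)²)(nΣh² − (Σh)²)]
Numerator: 5×1688.64 − 77.4×108.3 = 60.78
Denominator: √[(6137.3 − 5990.76)(12494.25 − 11728.89)] = √[146.54 × 765.36] = 334.8968
r = 60.78 / 334.8968 ≈ 0.181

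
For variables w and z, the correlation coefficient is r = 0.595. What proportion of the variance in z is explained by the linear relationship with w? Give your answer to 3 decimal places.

r² = (0.595)² = 0.354

0.354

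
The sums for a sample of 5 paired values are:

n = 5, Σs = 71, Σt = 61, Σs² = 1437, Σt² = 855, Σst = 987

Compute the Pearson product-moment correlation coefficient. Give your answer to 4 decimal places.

0.5542

r = (nΣst − ΣsΣt) / √[(nΣs² − (Σs)²)(nΣt² − (Σt)²)]
Numerator: 5×987 − 71×61 = 604
Denominator: √[(7185 − 5041)(4275 − 3721)] = √[2144 × 554] = 1089.8514
r = 604 / 1089.8514 ≈ 0.5542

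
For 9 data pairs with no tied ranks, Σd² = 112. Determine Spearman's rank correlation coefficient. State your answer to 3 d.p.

ρ = 1 − 6Σd² / [n(n²−1)] = 1 − 6×112 / (9×80)
  = 1 − 672/720 = 1 − 0.9333 ≈ 0.067

0.067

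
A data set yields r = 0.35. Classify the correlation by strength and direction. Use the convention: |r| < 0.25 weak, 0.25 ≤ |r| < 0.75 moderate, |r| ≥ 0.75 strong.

moderate positive

r = 0.35 > 0 so the relationship is positive.
|r| = 0.35, which falls in the moderate range.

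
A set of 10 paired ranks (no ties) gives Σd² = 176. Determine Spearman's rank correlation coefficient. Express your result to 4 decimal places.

-0.0667

ρ = 1 − 6Σd² / [n(n²−1)] = 1 − 6×176 / (10×99)
  = 1 − 1056/990 = 1 − 1.06667 ≈ -0.0667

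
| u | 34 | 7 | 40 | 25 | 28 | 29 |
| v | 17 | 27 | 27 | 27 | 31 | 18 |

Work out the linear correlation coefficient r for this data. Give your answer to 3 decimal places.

n = 6, Σu = 163, Σv = 147, Σu² = 5055, Σv² = 3761, Σuv = 3912
nΣuv − ΣuΣv = 23472 − 23961 = -489
nΣu² − (Σu)² = 30330 − 26569 = 3761; nΣv² − (Σv)² = 22566 − 21609 = 957
r = -489 / √(3761 × 957) = -489 / 1897.1761 ≈ -0.258

-0.258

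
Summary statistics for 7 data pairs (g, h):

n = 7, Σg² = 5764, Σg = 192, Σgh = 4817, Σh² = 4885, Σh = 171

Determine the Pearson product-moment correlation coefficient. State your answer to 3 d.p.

r = (nΣgh − ΣgΣh) / √[(nΣg² − (Σg)²)(nΣh² − (Σh)²)]
Numerator: 7×4817 − 192×171 = 887
Denominator: √[(40348 − 36864)(34195 − 29241)] = √[3484 × 4954] = 4154.4838
r = 887 / 4154.4838 ≈ 0.214

0.214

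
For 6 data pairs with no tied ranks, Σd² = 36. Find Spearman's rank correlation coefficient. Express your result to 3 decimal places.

ρ = 1 − 6Σd² / [n(n²−1)] = 1 − 6×36 / (6×35)
  = 1 − 216/210 = 1 − 1.0286 ≈ -0.029

-0.029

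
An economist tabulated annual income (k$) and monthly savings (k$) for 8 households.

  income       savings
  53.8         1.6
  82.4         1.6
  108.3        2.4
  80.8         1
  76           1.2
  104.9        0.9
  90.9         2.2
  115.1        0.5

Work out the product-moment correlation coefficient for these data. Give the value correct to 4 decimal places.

n = 8, Σx = 712.2, Σy = 11.4, Σx² = 66232.56, Σy² = 19.22, Σxy = 1001.78
nΣxy − ΣxΣy = 8014.24 − 8119.08 = -104.84
nΣx² − (Σx)² = 529860.48 − 507228.84 = 22631.64; nΣy² − (Σy)² = 153.76 − 129.96 = 23.8
r = -104.84 / √(22631.64 × 23.8) = -104.84 / 733.9162 ≈ -0.1429

-0.1429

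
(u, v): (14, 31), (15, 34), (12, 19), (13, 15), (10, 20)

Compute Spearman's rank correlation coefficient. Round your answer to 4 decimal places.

0.6000

Rank u: 4, 5, 2, 3, 1
Rank v: 4, 5, 2, 1, 3
d = rank(u) − rank(v): 0, 0, 0, 2, -2; Σd² = 8
ρ = 1 − 6Σd² / [n(n²−1)] = 1 − 6×8 / (5×24) = 1 − 48/120 ≈ 0.6000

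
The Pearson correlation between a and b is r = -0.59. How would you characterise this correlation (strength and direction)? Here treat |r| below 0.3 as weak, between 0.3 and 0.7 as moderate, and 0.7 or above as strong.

moderate negative

r = -0.59 < 0 so the relationship is negative.
|r| = 0.59, which falls in the moderate range.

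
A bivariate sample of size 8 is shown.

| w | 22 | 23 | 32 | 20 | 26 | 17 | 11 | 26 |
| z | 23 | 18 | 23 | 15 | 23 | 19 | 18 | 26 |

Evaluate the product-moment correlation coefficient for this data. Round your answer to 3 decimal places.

0.616

n = 8, Σw = 177, Σz = 165, Σw² = 4199, Σz² = 3497, Σwz = 3751
nΣwz − ΣwΣz = 30008 − 29205 = 803
nΣw² − (Σw)² = 33592 − 31329 = 2263; nΣz² − (Σz)² = 27976 − 27225 = 751
r = 803 / √(2263 × 751) = 803 / 1303.6537 ≈ 0.616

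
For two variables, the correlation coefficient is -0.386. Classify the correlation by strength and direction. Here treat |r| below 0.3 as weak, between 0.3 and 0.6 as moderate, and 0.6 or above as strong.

moderate negative

r = -0.386 < 0 so the relationship is negative.
|r| = 0.386, which falls in the moderate range.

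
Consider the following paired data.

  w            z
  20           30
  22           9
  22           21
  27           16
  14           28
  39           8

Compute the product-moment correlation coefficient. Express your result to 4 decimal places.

-0.7397

n = 6, Σw = 144, Σz = 112, Σw² = 3814, Σz² = 2526, Σwz = 2396
nΣwz − ΣwΣz = 14376 − 16128 = -1752
nΣw² − (Σw)² = 22884 − 20736 = 2148; nΣz² − (Σz)² = 15156 − 12544 = 2612
r = -1752 / √(2148 × 2612) = -1752 / 2368.6654 ≈ -0.7397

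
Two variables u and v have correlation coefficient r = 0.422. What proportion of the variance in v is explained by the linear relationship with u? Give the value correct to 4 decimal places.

0.1781

r² = (0.422)² = 0.1781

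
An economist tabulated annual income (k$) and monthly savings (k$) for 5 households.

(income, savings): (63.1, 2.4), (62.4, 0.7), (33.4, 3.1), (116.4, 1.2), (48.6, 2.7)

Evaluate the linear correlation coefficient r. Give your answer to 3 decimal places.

-0.661

n = 5, Σx = 323.9, Σy = 10.1, Σx² = 24901.85, Σy² = 24.59, Σxy = 569.56
nΣxy − ΣxΣy = 2847.8 − 3271.39 = -423.59
nΣx² − (Σx)² = 124509.25 − 104911.21 = 19598.04; nΣy² − (Σy)² = 122.95 − 102.01 = 20.94
r = -423.59 / √(19598.04 × 20.94) = -423.59 / 640.6114 ≈ -0.661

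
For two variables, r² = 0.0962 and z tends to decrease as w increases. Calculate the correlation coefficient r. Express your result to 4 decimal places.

-0.3102

|r| = √0.0962 = 0.3102
The association is negative, so r = −0.3102.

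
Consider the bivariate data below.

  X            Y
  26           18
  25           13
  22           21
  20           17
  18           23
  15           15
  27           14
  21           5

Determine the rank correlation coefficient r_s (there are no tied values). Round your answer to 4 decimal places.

Rank X: 7, 6, 5, 3, 2, 1, 8, 4
Rank Y: 6, 2, 7, 5, 8, 4, 3, 1
d = rank(X) − rank(Y): 1, 4, -2, -2, -6, -3, 5, 3; Σd² = 104
ρ = 1 − 6Σd² / [n(n²−1)] = 1 − 6×104 / (8×63) = 1 − 624/504 ≈ -0.2381

-0.2381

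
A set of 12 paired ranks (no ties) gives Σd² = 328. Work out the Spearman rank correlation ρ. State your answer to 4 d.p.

-0.1469

ρ = 1 − 6Σd² / [n(n²−1)] = 1 − 6×328 / (12×143)
  = 1 − 1968/1716 = 1 − 1.14685 ≈ -0.1469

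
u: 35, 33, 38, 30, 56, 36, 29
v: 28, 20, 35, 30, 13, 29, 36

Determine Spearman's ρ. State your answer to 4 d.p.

-0.5000

Rank u: 4, 3, 6, 2, 7, 5, 1
Rank v: 3, 2, 6, 5, 1, 4, 7
d = rank(u) − rank(v): 1, 1, 0, -3, 6, 1, -6; Σd² = 84
ρ = 1 − 6Σd² / [n(n²−1)] = 1 − 6×84 / (7×48) = 1 − 504/336 ≈ -0.5000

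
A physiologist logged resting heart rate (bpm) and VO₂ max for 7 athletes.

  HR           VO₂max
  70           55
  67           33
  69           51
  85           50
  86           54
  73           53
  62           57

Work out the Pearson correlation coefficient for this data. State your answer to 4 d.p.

n = 7, Σx = 512, Σy = 353, Σx² = 37944, Σy² = 18189, Σxy = 25877
nΣxy − ΣxΣy = 181139 − 180736 = 403
nΣx² − (Σx)² = 265608 − 262144 = 3464; nΣy² − (Σy)² = 127323 − 124609 = 2714
r = 403 / √(3464 × 2714) = 403 / 3066.1533 ≈ 0.1314

0.1314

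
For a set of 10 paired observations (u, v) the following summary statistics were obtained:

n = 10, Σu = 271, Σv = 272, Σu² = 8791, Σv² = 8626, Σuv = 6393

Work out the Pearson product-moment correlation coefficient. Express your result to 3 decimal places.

-0.734

r = (nΣuv − ΣuΣv) / √[(nΣu² − (Σu)²)(nΣv² − (Σv)²)]
Numerator: 10×6393 − 271×272 = -9782
Denominator: √[(87910 − 73441)(86260 − 73984)] = √[14469 × 12276] = 13327.4695
r = -9782 / 13327.4695 ≈ -0.734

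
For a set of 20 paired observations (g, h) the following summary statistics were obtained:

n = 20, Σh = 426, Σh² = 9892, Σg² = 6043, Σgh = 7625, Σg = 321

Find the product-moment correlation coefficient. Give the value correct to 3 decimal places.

0.923

r = (nΣgh − ΣgΣh) / √[(nΣg² − (Σg)²)(nΣh² − (Σh)²)]
Numerator: 20×7625 − 321×426 = 15754
Denominator: √[(120860 − 103041)(197840 − 181476)] = √[17819 × 16364] = 17076.0100
r = 15754 / 17076.0100 ≈ 0.923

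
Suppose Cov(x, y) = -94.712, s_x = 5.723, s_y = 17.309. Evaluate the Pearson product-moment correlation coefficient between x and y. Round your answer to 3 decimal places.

r = Cov(x,y) / (s_x · s_y) = -94.712 / (5.723 × 17.309)
  = -94.712 / 99.0594 ≈ -0.956

-0.956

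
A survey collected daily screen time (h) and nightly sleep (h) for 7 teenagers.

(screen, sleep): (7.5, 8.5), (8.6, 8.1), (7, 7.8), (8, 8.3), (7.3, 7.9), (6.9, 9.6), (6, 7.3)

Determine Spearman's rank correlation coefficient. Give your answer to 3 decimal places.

0.321

Rank screen: 5, 7, 3, 6, 4, 2, 1
Rank sleep: 6, 4, 2, 5, 3, 7, 1
d = rank(screen) − rank(sleep): -1, 3, 1, 1, 1, -5, 0; Σd² = 38
ρ = 1 − 6Σd² / [n(n²−1)] = 1 − 6×38 / (7×48) = 1 − 228/336 ≈ 0.321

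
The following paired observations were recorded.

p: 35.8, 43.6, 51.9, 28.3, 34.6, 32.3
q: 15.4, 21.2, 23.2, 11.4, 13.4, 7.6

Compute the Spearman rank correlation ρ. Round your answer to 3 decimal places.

Rank p: 4, 5, 6, 1, 3, 2
Rank q: 4, 5, 6, 2, 3, 1
d = rank(p) − rank(q): 0, 0, 0, -1, 0, 1; Σd² = 2
ρ = 1 − 6Σd² / [n(n²−1)] = 1 − 6×2 / (6×35) = 1 − 12/210 ≈ 0.943

0.943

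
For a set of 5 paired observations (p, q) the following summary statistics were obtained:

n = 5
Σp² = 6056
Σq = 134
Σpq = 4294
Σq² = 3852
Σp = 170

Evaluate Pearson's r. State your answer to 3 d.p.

-0.977

r = (nΣpq − ΣpΣq) / √[(nΣp² − (Σp)²)(nΣq² − (Σq)²)]
Numerator: 5×4294 − 170×134 = -1310
Denominator: √[(30280 − 28900)(19260 − 17956)] = √[1380 × 1304] = 1341.4619
r = -1310 / 1341.4619 ≈ -0.977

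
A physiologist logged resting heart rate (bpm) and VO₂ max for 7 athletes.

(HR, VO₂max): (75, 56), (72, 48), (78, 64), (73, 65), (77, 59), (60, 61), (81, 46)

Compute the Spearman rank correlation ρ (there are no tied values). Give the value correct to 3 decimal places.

Rank HR: 4, 2, 6, 3, 5, 1, 7
Rank VO₂max: 3, 2, 6, 7, 4, 5, 1
d = rank(HR) − rank(VO₂max): 1, 0, 0, -4, 1, -4, 6; Σd² = 70
ρ = 1 − 6Σd² / [n(n²−1)] = 1 − 6×70 / (7×48) = 1 − 420/336 ≈ -0.250

-0.250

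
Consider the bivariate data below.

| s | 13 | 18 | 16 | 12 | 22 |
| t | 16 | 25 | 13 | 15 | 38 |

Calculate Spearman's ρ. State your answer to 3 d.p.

Rank s: 2, 4, 3, 1, 5
Rank t: 3, 4, 1, 2, 5
d = rank(s) − rank(t): -1, 0, 2, -1, 0; Σd² = 6
ρ = 1 − 6Σd² / [n(n²−1)] = 1 − 6×6 / (5×24) = 1 − 36/120 ≈ 0.700

0.700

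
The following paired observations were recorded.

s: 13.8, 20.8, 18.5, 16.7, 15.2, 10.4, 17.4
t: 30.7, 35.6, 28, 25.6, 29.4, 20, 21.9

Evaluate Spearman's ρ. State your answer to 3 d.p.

0.393

Rank s: 2, 7, 6, 4, 3, 1, 5
Rank t: 6, 7, 4, 3, 5, 1, 2
d = rank(s) − rank(t): -4, 0, 2, 1, -2, 0, 3; Σd² = 34
ρ = 1 − 6Σd² / [n(n²−1)] = 1 − 6×34 / (7×48) = 1 − 204/336 ≈ 0.393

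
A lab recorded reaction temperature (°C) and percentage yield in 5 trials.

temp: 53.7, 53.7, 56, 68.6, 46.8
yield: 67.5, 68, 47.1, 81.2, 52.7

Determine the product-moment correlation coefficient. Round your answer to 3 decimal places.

n = 5, Σx = 278.8, Σy = 316.5, Σx² = 15799.58, Σy² = 20769.39, Σxy = 17950.63
nΣxy − ΣxΣy = 89753.15 − 88240.2 = 1512.95
nΣx² − (Σx)² = 78997.9 − 77729.44 = 1268.46; nΣy² − (Σy)² = 103846.95 − 100172.25 = 3674.7
r = 1512.95 / √(1268.46 × 3674.7) = 1512.95 / 2158.9835 ≈ 0.701

0.701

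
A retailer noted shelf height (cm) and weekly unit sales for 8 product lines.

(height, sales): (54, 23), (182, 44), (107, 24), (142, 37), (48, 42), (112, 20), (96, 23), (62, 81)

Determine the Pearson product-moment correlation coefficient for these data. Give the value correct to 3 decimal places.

-0.146

n = 8, Σx = 803, Σy = 294, Σx² = 95561, Σy² = 13664, Σxy = 28558
nΣxy − ΣxΣy = 228464 − 236082 = -7618
nΣx² − (Σx)² = 764488 − 644809 = 119679; nΣy² − (Σy)² = 109312 − 86436 = 22876
r = -7618 / √(119679 × 22876) = -7618 / 52323.7690 ≈ -0.146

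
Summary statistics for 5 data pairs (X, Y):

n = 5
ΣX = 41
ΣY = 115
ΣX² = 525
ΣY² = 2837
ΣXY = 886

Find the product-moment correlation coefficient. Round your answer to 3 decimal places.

-0.299

r = (nΣXY − ΣXΣY) / √[(nΣX² − (ΣX)²)(nΣY² − (ΣY)²)]
Numerator: 5×886 − 41×115 = -285
Denominator: √[(2625 − 1681)(14185 − 13225)] = √[944 × 960] = 951.9664
r = -285 / 951.9664 ≈ -0.299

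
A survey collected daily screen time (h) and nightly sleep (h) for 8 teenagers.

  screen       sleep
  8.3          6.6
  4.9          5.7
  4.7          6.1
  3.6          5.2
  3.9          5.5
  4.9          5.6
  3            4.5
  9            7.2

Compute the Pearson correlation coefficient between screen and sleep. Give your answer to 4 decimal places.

0.9345

n = 8, Σx = 42.3, Σy = 46.4, Σx² = 257.17, Σy² = 274, Σxy = 257.29
nΣxy − ΣxΣy = 2058.32 − 1962.72 = 95.6
nΣx² − (Σx)² = 2057.36 − 1789.29 = 268.07; nΣy² − (Σy)² = 2192 − 2152.96 = 39.04
r = 95.6 / √(268.07 × 39.04) = 95.6 / 102.3008 ≈ 0.9345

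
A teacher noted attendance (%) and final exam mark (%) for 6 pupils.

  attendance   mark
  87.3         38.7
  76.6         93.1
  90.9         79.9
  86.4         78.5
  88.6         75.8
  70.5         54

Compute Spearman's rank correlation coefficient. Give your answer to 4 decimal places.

Rank attendance: 4, 2, 6, 3, 5, 1
Rank mark: 1, 6, 5, 4, 3, 2
d = rank(attendance) − rank(mark): 3, -4, 1, -1, 2, -1; Σd² = 32
ρ = 1 − 6Σd² / [n(n²−1)] = 1 − 6×32 / (6×35) = 1 − 192/210 ≈ 0.0857

0.0857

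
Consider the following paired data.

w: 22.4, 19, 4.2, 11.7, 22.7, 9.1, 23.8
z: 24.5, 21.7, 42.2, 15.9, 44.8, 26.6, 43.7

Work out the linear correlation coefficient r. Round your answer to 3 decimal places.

0.153

n = 7, Σw = 112.9, Σz = 219.4, Σw² = 2181.83, Σz² = 7729.08, Σwz = 3623.45
nΣwz − ΣwΣz = 25364.15 − 24770.26 = 593.89
nΣw² − (Σw)² = 15272.81 − 12746.41 = 2526.4; nΣz² − (Σz)² = 54103.56 − 48136.36 = 5967.2
r = 593.89 / √(2526.4 × 5967.2) = 593.89 / 3882.7225 ≈ 0.153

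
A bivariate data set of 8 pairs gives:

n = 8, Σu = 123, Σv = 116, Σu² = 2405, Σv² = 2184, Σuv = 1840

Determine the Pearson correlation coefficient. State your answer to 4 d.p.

r = (nΣuv − ΣuΣv) / √[(nΣu² − (Σu)²)(nΣv² − (Σv)²)]
Numerator: 8×1840 − 123×116 = 452
Denominator: √[(19240 − 15129)(17472 − 13456)] = √[4111 × 4016] = 4063.2224
r = 452 / 4063.2224 ≈ 0.1112

0.1112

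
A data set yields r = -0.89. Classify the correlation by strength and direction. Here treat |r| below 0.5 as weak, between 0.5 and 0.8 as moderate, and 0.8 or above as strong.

strong negative

r = -0.89 < 0 so the relationship is negative.
|r| = 0.89, which falls in the strong range.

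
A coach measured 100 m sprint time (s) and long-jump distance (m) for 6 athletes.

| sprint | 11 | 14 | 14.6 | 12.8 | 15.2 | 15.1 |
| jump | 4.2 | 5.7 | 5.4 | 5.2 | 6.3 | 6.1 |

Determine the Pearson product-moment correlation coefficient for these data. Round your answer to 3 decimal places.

n = 6, Σx = 82.7, Σy = 32.9, Σx² = 1153.05, Σy² = 183.23, Σxy = 459.27
nΣxy − ΣxΣy = 2755.62 − 2720.83 = 34.79
nΣx² − (Σx)² = 6918.3 − 6839.29 = 79.01; nΣy² − (Σy)² = 1099.38 − 1082.41 = 16.97
r = 34.79 / √(79.01 × 16.97) = 34.79 / 36.6169 ≈ 0.950

0.950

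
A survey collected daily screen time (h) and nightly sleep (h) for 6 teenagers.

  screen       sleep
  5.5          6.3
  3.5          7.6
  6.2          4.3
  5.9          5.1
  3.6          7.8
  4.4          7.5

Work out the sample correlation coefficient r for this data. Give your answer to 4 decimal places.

-0.9432

n = 6, Σx = 29.1, Σy = 38.6, Σx² = 148.07, Σy² = 259.04, Σxy = 179.08
nΣxy − ΣxΣy = 1074.48 − 1123.26 = -48.78
nΣx² − (Σx)² = 888.42 − 846.81 = 41.61; nΣy² − (Σy)² = 1554.24 − 1489.96 = 64.28
r = -48.78 / √(41.61 × 64.28) = -48.78 / 51.7174 ≈ -0.9432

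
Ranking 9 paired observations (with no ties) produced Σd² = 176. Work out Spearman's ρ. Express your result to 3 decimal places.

-0.467

ρ = 1 − 6Σd² / [n(n²−1)] = 1 − 6×176 / (9×80)
  = 1 − 1056/720 = 1 − 1.4667 ≈ -0.467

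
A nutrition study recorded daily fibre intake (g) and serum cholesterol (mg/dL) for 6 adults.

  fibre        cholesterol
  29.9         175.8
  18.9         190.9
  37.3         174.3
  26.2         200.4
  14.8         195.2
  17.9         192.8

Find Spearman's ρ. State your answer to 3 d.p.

Rank fibre: 5, 3, 6, 4, 1, 2
Rank cholesterol: 2, 3, 1, 6, 5, 4
d = rank(fibre) − rank(cholesterol): 3, 0, 5, -2, -4, -2; Σd² = 58
ρ = 1 − 6Σd² / [n(n²−1)] = 1 − 6×58 / (6×35) = 1 − 348/210 ≈ -0.657

-0.657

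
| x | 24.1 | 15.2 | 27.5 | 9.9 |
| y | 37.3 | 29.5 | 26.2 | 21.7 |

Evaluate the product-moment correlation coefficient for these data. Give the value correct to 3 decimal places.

n = 4, Σx = 76.7, Σy = 114.7, Σx² = 1666.11, Σy² = 3418.87, Σxy = 2282.66
nΣxy − ΣxΣy = 9130.64 − 8797.49 = 333.15
nΣx² − (Σx)² = 6664.44 − 5882.89 = 781.55; nΣy² − (Σy)² = 13675.48 − 13156.09 = 519.39
r = 333.15 / √(781.55 × 519.39) = 333.15 / 637.1258 ≈ 0.523

0.523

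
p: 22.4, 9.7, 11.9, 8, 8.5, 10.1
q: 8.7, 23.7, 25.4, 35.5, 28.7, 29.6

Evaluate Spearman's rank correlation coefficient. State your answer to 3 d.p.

Rank p: 6, 3, 5, 1, 2, 4
Rank q: 1, 2, 3, 6, 4, 5
d = rank(p) − rank(q): 5, 1, 2, -5, -2, -1; Σd² = 60
ρ = 1 − 6Σd² / [n(n²−1)] = 1 − 6×60 / (6×35) = 1 − 360/210 ≈ -0.714

-0.714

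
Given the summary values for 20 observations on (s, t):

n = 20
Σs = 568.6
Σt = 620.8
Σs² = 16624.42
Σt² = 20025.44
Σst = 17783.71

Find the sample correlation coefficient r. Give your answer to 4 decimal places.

r = (nΣst − ΣsΣt) / √[(nΣs² − (Σs)²)(nΣt² − (Σt)²)]
Numerator: 20×17783.71 − 568.6×620.8 = 2687.32
Denominator: √[(332488.4 − 323305.96)(400508.8 − 385392.64)] = √[9182.44 × 15116.16] = 11781.4784
r = 2687.32 / 11781.4784 ≈ 0.2281

0.2281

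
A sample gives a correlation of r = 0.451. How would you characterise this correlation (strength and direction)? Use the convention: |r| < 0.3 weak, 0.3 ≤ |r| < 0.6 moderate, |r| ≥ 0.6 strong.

moderate positive

r = 0.451 > 0 so the relationship is positive.
|r| = 0.451, which falls in the moderate range.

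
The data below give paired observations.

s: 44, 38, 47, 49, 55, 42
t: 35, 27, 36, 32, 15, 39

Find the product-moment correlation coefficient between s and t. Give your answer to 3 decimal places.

n = 6, Σs = 275, Σt = 184, Σs² = 12779, Σt² = 6020, Σst = 8289
nΣst − ΣsΣt = 49734 − 50600 = -866
nΣs² − (Σs)² = 76674 − 75625 = 1049; nΣt² − (Σt)² = 36120 − 33856 = 2264
r = -866 / √(1049 × 2264) = -866 / 1541.0827 ≈ -0.562

-0.562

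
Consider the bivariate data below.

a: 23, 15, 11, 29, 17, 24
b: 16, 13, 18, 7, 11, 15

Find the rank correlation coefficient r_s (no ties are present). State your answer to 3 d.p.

Rank a: 4, 2, 1, 6, 3, 5
Rank b: 5, 3, 6, 1, 2, 4
d = rank(a) − rank(b): -1, -1, -5, 5, 1, 1; Σd² = 54
ρ = 1 − 6Σd² / [n(n²−1)] = 1 − 6×54 / (6×35) = 1 − 324/210 ≈ -0.543

-0.543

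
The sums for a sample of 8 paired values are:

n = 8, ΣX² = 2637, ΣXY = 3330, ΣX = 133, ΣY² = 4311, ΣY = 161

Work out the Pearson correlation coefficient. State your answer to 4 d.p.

r = (nΣXY − ΣXΣY) / √[(nΣX² − (ΣX)²)(nΣY² − (ΣY)²)]
Numerator: 8×3330 − 133×161 = 5227
Denominator: √[(21096 − 17689)(34488 − 25921)] = √[3407 × 8567] = 5402.5706
r = 5227 / 5402.5706 ≈ 0.9675

0.9675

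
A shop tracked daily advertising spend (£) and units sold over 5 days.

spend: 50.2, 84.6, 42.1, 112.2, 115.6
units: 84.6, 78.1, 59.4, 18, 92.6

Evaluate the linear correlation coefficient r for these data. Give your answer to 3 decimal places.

-0.209

n = 5, Σx = 404.7, Σy = 332.7, Σx² = 37401.81, Σy² = 25683.89, Σxy = 26079.08
nΣxy − ΣxΣy = 130395.4 − 134643.69 = -4248.29
nΣx² − (Σx)² = 187009.05 − 163782.09 = 23226.96; nΣy² − (Σy)² = 128419.45 − 110689.29 = 17730.16
r = -4248.29 / √(23226.96 × 17730.16) = -4248.29 / 20293.2924 ≈ -0.209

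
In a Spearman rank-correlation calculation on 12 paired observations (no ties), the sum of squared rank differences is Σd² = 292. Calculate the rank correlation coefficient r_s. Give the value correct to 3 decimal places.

-0.021

ρ = 1 − 6Σd² / [n(n²−1)] = 1 − 6×292 / (12×143)
  = 1 − 1752/1716 = 1 − 1.0210 ≈ -0.021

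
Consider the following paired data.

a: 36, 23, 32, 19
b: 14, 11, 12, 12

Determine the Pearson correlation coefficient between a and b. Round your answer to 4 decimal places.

0.7253

n = 4, Σa = 110, Σb = 49, Σa² = 3210, Σb² = 605, Σab = 1369
nΣab − ΣaΣb = 5476 − 5390 = 86
nΣa² − (Σa)² = 12840 − 12100 = 740; nΣb² − (Σb)² = 2420 − 2401 = 19
r = 86 / √(740 × 19) = 86 / 118.5749 ≈ 0.7253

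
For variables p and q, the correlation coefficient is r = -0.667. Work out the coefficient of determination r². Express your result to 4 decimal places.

r² = (-0.667)² = 0.4449

0.4449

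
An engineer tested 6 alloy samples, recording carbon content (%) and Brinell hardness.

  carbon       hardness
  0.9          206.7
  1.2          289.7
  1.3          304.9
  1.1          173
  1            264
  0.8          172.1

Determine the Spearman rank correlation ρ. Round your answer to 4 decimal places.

0.8286

Rank carbon: 2, 5, 6, 4, 3, 1
Rank hardness: 3, 5, 6, 2, 4, 1
d = rank(carbon) − rank(hardness): -1, 0, 0, 2, -1, 0; Σd² = 6
ρ = 1 − 6Σd² / [n(n²−1)] = 1 − 6×6 / (6×35) = 1 − 36/210 ≈ 0.8286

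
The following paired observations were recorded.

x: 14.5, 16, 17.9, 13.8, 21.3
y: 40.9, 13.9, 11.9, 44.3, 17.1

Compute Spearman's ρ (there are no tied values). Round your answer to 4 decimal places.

Rank x: 2, 3, 4, 1, 5
Rank y: 4, 2, 1, 5, 3
d = rank(x) − rank(y): -2, 1, 3, -4, 2; Σd² = 34
ρ = 1 − 6Σd² / [n(n²−1)] = 1 − 6×34 / (5×24) = 1 − 204/120 ≈ -0.7000

-0.7000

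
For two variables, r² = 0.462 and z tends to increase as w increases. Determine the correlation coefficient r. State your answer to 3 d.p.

0.680

|r| = √0.462 = 0.680
The association is positive, so r = 0.680.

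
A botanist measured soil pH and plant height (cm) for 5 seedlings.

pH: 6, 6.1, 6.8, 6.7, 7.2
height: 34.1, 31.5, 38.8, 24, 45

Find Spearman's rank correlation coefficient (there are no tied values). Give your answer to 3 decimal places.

Rank pH: 1, 2, 4, 3, 5
Rank height: 3, 2, 4, 1, 5
d = rank(pH) − rank(height): -2, 0, 0, 2, 0; Σd² = 8
ρ = 1 − 6Σd² / [n(n²−1)] = 1 − 6×8 / (5×24) = 1 − 48/120 ≈ 0.600

0.600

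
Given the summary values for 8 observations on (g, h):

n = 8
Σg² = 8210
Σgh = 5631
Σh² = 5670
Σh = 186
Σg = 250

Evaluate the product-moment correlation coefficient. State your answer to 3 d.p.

-0.248

r = (nΣgh − ΣgΣh) / √[(nΣg² − (Σg)²)(nΣh² − (Σh)²)]
Numerator: 8×5631 − 250×186 = -1452
Denominator: √[(65680 − 62500)(45360 − 34596)] = √[3180 × 10764] = 5850.6000
r = -1452 / 5850.6000 ≈ -0.248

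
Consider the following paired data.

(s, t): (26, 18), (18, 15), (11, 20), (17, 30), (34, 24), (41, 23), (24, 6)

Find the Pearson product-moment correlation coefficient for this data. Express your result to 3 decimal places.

0.103

n = 7, Σs = 171, Σt = 136, Σs² = 4823, Σt² = 2990, Σst = 3371
nΣst − ΣsΣt = 23597 − 23256 = 341
nΣs² − (Σs)² = 33761 − 29241 = 4520; nΣt² − (Σt)² = 20930 − 18496 = 2434
r = 341 / √(4520 × 2434) = 341 / 3316.8781 ≈ 0.103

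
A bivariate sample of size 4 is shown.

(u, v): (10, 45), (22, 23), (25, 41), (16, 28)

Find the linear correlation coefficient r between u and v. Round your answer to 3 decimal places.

n = 4, Σu = 73, Σv = 137, Σu² = 1465, Σv² = 5019, Σuv = 2429
nΣuv − ΣuΣv = 9716 − 10001 = -285
nΣu² − (Σu)² = 5860 − 5329 = 531; nΣv² − (Σv)² = 20076 − 18769 = 1307
r = -285 / √(531 × 1307) = -285 / 833.0768 ≈ -0.342

-0.342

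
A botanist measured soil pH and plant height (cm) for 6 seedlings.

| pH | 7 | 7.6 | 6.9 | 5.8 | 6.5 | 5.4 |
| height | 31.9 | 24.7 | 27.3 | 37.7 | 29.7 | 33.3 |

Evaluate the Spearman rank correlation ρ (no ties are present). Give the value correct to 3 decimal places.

Rank pH: 5, 6, 4, 2, 3, 1
Rank height: 4, 1, 2, 6, 3, 5
d = rank(pH) − rank(height): 1, 5, 2, -4, 0, -4; Σd² = 62
ρ = 1 − 6Σd² / [n(n²−1)] = 1 − 6×62 / (6×35) = 1 − 372/210 ≈ -0.771

-0.771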